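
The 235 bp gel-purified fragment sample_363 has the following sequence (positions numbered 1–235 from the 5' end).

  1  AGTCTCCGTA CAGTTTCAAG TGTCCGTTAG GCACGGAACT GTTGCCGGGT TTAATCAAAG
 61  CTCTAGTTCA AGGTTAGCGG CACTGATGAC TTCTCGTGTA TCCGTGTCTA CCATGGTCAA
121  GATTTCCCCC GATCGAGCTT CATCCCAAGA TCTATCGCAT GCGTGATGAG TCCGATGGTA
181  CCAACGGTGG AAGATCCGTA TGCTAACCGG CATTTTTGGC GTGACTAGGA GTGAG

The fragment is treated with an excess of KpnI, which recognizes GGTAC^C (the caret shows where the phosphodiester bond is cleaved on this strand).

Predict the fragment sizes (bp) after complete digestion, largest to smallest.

The KpnI site (GGTACC) starts at position 177.
KpnI cuts after base 5 of each site (before the last base), so after position 181.
Linear molecule, 1 cut → 2 fragments:
  1–181 → 181 bp
  182–235 → 54 bp
Sorted largest to smallest: 181, 54 bp.

181, 54 bp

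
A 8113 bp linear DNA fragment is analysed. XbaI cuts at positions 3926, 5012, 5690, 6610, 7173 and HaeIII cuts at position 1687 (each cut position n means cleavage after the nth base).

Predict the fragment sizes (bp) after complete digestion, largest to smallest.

Combined cut positions (sorted): 1687, 3926, 5012, 5690, 6610, 7173.
Linear molecule, 6 cuts → 7 fragments:
  1687 − 0 = 1687 bp
  3926 − 1687 = 2239 bp
  5012 − 3926 = 1086 bp
  5690 − 5012 = 678 bp
  6610 − 5690 = 920 bp
  7173 − 6610 = 563 bp
  8113 − 7173 = 940 bp
Sorted largest to smallest: 2239, 1687, 1086, 940, 920, 678, 563 bp.

2239, 1687, 1086, 940, 920, 678, 563 bp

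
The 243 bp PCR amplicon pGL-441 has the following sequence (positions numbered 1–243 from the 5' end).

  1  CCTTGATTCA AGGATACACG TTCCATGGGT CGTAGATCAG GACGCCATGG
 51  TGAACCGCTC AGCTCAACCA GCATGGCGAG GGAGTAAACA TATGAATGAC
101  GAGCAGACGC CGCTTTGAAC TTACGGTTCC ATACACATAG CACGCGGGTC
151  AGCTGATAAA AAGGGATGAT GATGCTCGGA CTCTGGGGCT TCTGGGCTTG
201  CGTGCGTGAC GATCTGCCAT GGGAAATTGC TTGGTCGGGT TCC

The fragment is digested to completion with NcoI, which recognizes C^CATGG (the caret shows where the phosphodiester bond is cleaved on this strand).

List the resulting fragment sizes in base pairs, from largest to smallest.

172, 26, 23, 22 bp

NcoI sites (CCATGG) start at positions 23, 45, 217.
NcoI cuts after the first base of each site, so after positions 23, 45, 217.
Linear molecule, 3 cuts → 4 fragments:
  1–23 → 23 bp
  24–45 → 22 bp
  46–217 → 172 bp
  218–243 → 26 bp
Sorted largest to smallest: 172, 26, 23, 22 bp.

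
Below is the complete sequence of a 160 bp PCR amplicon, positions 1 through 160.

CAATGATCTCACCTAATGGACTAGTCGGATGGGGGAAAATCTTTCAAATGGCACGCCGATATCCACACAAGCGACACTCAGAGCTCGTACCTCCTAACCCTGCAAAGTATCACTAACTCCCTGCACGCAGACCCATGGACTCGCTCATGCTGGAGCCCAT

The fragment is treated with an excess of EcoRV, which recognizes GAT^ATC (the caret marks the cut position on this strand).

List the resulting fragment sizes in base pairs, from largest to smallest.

100, 60 bp

The EcoRV site (GATATC) starts at position 58.
EcoRV cuts after base 3 of each site, so after position 60.
Linear molecule, 1 cut → 2 fragments:
  1–60 → 60 bp
  61–160 → 100 bp
Sorted largest to smallest: 100, 60 bp.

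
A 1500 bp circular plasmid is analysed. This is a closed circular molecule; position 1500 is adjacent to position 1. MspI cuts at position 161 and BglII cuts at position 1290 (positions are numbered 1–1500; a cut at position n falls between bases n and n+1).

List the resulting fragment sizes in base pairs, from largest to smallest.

Combined cut positions (sorted): 161, 1290.
Circular molecule, 2 cuts → 2 fragments:
  1290 − 161 = 1129 bp
  wrap: 1500 − 1290 + 161 = 371 bp
Sorted largest to smallest: 1129, 371 bp.

1129, 371 bp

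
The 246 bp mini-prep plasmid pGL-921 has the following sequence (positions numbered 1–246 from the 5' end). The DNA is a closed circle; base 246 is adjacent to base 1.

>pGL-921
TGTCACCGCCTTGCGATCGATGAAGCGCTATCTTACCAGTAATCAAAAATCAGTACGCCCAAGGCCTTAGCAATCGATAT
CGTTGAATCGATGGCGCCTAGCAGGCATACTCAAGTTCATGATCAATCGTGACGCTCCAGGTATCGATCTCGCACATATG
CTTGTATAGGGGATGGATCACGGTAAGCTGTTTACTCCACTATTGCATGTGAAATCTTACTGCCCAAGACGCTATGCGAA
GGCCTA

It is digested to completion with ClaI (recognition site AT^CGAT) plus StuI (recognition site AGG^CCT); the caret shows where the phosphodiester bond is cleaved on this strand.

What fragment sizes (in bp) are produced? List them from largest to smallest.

ClaI sites (ATCGAT) start at positions 16, 73, 87, 143.
ClaI cuts after base 2 of each site, so after positions 17, 74, 88, 144.
StuI sites (AGGCCT) start at positions 62, 240.
StuI cuts after base 3 of each site, so after positions 64, 242.
Combined cut positions: 17, 64, 74, 88, 144, 242.
Circular molecule, 6 cuts → 6 fragments:
  18–64 → 47 bp
  65–74 → 10 bp
  75–88 → 14 bp
  89–144 → 56 bp
  145–242 → 98 bp
  243–246 then 1–17 → 4 + 17 = 21 bp
Sorted largest to smallest: 98, 56, 47, 21, 14, 10 bp.

98, 56, 47, 21, 14, 10 bp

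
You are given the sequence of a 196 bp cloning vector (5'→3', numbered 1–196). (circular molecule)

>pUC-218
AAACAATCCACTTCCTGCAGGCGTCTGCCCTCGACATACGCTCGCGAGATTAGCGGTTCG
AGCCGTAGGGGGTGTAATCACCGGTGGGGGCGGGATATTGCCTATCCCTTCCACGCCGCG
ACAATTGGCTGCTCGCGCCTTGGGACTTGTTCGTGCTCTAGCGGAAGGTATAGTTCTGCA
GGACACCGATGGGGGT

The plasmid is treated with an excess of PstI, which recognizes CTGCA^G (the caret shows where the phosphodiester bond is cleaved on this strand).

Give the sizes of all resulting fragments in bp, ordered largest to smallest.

161, 35 bp

PstI sites (CTGCAG) start at positions 15, 176.
PstI cuts after base 5 of each site (before the last base), so after positions 19, 180.
Circular molecule, 2 cuts → 2 fragments:
  20–180 → 161 bp
  181–196 then 1–19 → 16 + 19 = 35 bp
Sorted largest to smallest: 161, 35 bp.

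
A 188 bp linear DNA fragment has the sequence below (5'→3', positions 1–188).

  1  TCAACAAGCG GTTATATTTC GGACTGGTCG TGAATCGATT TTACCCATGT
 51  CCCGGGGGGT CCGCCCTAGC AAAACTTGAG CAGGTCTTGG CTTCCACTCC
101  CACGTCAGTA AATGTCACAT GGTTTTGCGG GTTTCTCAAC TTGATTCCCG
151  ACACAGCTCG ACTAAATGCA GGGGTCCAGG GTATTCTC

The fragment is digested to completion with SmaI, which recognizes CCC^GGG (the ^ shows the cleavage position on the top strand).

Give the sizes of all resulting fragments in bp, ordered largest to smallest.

The SmaI site (CCCGGG) starts at position 51.
SmaI cuts after base 3 of each site, so after position 53.
Linear molecule, 1 cut → 2 fragments:
  1–53 → 53 bp
  54–188 → 135 bp
Sorted largest to smallest: 135, 53 bp.

135, 53 bp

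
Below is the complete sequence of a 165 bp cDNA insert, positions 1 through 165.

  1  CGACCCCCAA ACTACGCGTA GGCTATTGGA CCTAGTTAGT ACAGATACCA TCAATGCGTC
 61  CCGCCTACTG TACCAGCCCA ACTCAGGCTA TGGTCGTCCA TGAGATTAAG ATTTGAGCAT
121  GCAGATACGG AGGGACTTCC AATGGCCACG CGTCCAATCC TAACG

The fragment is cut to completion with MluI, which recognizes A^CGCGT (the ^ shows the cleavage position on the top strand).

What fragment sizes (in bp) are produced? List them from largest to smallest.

MluI sites (ACGCGT) start at positions 14, 148.
MluI cuts after the first base of each site, so after positions 14, 148.
Linear molecule, 2 cuts → 3 fragments:
  1–14 → 14 bp
  15–148 → 134 bp
  149–165 → 17 bp
Sorted largest to smallest: 134, 17, 14 bp.

134, 17, 14 bp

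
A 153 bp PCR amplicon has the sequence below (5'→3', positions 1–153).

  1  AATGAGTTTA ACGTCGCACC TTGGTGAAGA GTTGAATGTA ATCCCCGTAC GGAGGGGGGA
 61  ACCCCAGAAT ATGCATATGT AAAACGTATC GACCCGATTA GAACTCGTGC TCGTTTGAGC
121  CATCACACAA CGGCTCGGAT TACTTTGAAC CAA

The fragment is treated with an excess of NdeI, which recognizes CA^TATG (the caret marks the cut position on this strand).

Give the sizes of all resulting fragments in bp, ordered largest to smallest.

The NdeI site (CATATG) starts at position 74.
NdeI cuts after base 2 of each site, so after position 75.
Linear molecule, 1 cut → 2 fragments:
  1–75 → 75 bp
  76–153 → 78 bp
Sorted largest to smallest: 78, 75 bp.

78, 75 bp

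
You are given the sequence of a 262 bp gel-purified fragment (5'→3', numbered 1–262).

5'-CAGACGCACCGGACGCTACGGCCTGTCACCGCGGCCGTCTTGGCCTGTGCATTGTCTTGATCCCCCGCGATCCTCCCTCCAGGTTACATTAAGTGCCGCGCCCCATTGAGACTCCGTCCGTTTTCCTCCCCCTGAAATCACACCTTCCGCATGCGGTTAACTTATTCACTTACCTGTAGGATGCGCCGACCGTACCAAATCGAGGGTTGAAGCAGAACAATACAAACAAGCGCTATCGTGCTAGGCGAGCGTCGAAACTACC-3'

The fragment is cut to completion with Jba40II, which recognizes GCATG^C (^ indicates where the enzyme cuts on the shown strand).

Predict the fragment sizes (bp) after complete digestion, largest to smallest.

The Jba40II site (GCATGC) starts at position 149.
Jba40II cuts after base 5 of each site (before the last base), so after position 153.
Linear molecule, 1 cut → 2 fragments:
  1–153 → 153 bp
  154–262 → 109 bp
Sorted largest to smallest: 153, 109 bp.

153, 109 bp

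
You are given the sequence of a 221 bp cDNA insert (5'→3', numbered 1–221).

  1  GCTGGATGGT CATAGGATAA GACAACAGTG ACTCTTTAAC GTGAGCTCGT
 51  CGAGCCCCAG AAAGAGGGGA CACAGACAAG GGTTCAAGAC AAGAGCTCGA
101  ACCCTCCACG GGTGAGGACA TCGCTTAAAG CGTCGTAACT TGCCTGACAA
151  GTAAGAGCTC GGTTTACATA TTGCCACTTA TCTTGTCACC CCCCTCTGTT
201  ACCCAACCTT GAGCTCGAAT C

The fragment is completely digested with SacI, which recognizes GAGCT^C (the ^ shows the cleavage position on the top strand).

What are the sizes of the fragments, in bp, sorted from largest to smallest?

62, 56, 50, 47, 6 bp

SacI sites (GAGCTC) start at positions 43, 93, 155, 211.
SacI cuts after base 5 of each site (before the last base), so after positions 47, 97, 159, 215.
Linear molecule, 4 cuts → 5 fragments:
  1–47 → 47 bp
  48–97 → 50 bp
  98–159 → 62 bp
  160–215 → 56 bp
  216–221 → 6 bp
Sorted largest to smallest: 62, 56, 50, 47, 6 bp.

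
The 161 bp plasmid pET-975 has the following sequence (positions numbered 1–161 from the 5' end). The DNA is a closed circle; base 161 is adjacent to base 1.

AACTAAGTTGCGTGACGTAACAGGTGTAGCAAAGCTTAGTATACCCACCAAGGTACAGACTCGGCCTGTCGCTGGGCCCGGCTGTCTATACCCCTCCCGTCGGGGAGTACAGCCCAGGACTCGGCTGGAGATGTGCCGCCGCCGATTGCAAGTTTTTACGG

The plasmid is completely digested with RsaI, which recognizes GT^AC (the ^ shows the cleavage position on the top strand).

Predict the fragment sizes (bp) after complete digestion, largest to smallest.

107, 54 bp

RsaI sites (GTAC) start at positions 53, 107.
RsaI cuts after base 2 of each site, so after positions 54, 108.
Circular molecule, 2 cuts → 2 fragments:
  55–108 → 54 bp
  109–161 then 1–54 → 53 + 54 = 107 bp
Sorted largest to smallest: 107, 54 bp.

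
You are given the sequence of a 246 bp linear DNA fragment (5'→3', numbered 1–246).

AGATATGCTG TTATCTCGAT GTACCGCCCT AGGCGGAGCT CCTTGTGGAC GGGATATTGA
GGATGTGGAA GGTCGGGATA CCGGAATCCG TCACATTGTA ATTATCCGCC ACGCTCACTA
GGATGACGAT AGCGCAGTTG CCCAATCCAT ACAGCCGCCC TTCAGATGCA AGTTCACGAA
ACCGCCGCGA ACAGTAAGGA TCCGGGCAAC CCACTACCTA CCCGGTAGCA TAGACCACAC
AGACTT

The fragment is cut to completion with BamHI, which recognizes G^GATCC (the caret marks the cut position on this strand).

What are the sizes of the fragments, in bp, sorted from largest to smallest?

The BamHI site (GGATCC) starts at position 198.
BamHI cuts after the first base of each site, so after position 198.
Linear molecule, 1 cut → 2 fragments:
  1–198 → 198 bp
  199–246 → 48 bp
Sorted largest to smallest: 198, 48 bp.

198, 48 bp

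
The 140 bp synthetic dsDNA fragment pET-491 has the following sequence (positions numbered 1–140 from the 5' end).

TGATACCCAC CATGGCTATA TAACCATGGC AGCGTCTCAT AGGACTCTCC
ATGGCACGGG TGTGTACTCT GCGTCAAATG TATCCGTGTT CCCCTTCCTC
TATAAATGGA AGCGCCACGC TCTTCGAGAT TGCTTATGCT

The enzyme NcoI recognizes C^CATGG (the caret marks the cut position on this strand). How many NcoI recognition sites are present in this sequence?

3

CCATGG occurs starting at positions 10, 24, 49.
NcoI cuts at 3 sites.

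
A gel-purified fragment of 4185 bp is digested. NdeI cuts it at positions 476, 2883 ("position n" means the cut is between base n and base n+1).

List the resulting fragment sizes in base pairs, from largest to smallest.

2407, 1302, 476 bp

Linear molecule, 2 cuts → 3 fragments:
  476 − 0 = 476 bp
  2883 − 476 = 2407 bp
  4185 − 2883 = 1302 bp
Sorted largest to smallest: 2407, 1302, 476 bp.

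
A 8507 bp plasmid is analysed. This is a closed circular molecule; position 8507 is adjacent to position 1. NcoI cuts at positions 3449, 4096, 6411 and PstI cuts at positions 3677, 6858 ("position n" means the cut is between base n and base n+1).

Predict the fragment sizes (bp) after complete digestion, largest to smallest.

5098, 2315, 447, 419, 228 bp

Combined cut positions (sorted): 3449, 3677, 4096, 6411, 6858.
Circular molecule, 5 cuts → 5 fragments:
  3677 − 3449 = 228 bp
  4096 − 3677 = 419 bp
  6411 − 4096 = 2315 bp
  6858 − 6411 = 447 bp
  wrap: 8507 − 6858 + 3449 = 5098 bp
Sorted largest to smallest: 5098, 2315, 447, 419, 228 bp.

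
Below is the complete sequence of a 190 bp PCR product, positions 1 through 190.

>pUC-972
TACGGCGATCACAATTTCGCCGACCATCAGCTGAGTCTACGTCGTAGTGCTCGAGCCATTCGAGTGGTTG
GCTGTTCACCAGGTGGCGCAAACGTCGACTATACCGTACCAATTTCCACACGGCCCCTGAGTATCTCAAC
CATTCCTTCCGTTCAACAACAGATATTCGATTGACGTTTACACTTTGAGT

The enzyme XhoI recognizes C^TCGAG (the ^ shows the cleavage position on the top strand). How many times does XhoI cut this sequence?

1

CTCGAG occurs starting at position 50.
XhoI cuts at 1 site.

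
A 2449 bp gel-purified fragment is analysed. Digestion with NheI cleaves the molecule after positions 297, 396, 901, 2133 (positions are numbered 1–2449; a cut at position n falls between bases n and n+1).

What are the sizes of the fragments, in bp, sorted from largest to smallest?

1232, 505, 316, 297, 99 bp

Linear molecule, 4 cuts → 5 fragments:
  297 − 0 = 297 bp
  396 − 297 = 99 bp
  901 − 396 = 505 bp
  2133 − 901 = 1232 bp
  2449 − 2133 = 316 bp
Sorted largest to smallest: 1232, 505, 316, 297, 99 bp.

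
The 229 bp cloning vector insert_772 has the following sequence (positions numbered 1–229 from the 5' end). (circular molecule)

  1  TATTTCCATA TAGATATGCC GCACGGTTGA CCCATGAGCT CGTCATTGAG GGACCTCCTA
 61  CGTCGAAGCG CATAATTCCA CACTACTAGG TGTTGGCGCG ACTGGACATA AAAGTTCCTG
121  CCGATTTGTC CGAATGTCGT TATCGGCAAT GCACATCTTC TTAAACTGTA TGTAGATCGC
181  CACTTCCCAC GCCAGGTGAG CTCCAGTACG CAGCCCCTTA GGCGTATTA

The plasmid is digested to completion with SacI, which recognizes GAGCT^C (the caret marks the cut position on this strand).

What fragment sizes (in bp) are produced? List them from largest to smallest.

SacI sites (GAGCTC) start at positions 36, 198.
SacI cuts after base 5 of each site (before the last base), so after positions 40, 202.
Circular molecule, 2 cuts → 2 fragments:
  41–202 → 162 bp
  203–229 then 1–40 → 27 + 40 = 67 bp
Sorted largest to smallest: 162, 67 bp.

162, 67 bp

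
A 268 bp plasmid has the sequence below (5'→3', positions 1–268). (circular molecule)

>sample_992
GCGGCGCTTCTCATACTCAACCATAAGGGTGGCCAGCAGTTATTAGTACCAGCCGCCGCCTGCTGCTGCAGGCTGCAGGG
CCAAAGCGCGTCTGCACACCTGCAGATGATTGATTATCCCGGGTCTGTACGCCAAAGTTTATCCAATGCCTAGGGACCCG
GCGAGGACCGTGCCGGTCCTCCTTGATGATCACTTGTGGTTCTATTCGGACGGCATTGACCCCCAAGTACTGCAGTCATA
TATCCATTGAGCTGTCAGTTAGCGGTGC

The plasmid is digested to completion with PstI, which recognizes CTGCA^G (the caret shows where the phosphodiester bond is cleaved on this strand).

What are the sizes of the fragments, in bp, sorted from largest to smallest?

PstI sites (CTGCAG) start at positions 66, 73, 100, 230.
PstI cuts after base 5 of each site (before the last base), so after positions 70, 77, 104, 234.
Circular molecule, 4 cuts → 4 fragments:
  71–77 → 7 bp
  78–104 → 27 bp
  105–234 → 130 bp
  235–268 then 1–70 → 34 + 70 = 104 bp
Sorted largest to smallest: 130, 104, 27, 7 bp.

130, 104, 27, 7 bp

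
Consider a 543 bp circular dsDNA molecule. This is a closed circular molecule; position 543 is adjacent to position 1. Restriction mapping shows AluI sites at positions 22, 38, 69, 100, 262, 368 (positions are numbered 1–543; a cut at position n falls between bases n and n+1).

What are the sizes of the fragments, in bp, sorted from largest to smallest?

Circular molecule, 6 cuts → 6 fragments:
  38 − 22 = 16 bp
  69 − 38 = 31 bp
  100 − 69 = 31 bp
  262 − 100 = 162 bp
  368 − 262 = 106 bp
  wrap: 543 − 368 + 22 = 197 bp
Sorted largest to smallest: 197, 162, 106, 31, 31, 16 bp.

197, 162, 106, 31, 31, 16 bp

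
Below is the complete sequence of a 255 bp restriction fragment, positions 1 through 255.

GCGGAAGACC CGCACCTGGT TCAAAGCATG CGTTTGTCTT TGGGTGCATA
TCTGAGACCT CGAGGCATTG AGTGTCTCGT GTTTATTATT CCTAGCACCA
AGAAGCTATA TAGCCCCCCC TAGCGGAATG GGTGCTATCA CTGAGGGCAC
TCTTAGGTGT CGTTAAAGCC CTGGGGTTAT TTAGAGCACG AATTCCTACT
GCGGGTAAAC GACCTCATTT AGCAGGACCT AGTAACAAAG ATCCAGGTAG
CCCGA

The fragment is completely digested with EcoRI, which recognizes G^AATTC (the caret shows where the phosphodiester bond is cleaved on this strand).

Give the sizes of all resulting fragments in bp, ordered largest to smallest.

190, 65 bp

The EcoRI site (GAATTC) starts at position 190.
EcoRI cuts after the first base of each site, so after position 190.
Linear molecule, 1 cut → 2 fragments:
  1–190 → 190 bp
  191–255 → 65 bp
Sorted largest to smallest: 190, 65 bp.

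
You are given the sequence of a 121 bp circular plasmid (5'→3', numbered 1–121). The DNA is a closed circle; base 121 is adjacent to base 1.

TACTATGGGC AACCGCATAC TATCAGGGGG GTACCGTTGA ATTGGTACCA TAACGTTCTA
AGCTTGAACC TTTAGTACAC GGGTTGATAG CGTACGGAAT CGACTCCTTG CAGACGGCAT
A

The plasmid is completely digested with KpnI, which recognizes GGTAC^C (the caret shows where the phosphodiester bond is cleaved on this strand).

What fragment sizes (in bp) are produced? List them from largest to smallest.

KpnI sites (GGTACC) start at positions 30, 44.
KpnI cuts after base 5 of each site (before the last base), so after positions 34, 48.
Circular molecule, 2 cuts → 2 fragments:
  35–48 → 14 bp
  49–121 then 1–34 → 73 + 34 = 107 bp
Sorted largest to smallest: 107, 14 bp.

107, 14 bp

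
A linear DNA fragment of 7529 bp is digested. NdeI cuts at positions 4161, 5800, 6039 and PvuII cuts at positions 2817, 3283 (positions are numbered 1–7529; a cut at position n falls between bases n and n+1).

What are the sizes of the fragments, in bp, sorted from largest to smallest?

2817, 1639, 1490, 878, 466, 239 bp

Combined cut positions (sorted): 2817, 3283, 4161, 5800, 6039.
Linear molecule, 5 cuts → 6 fragments:
  2817 − 0 = 2817 bp
  3283 − 2817 = 466 bp
  4161 − 3283 = 878 bp
  5800 − 4161 = 1639 bp
  6039 − 5800 = 239 bp
  7529 − 6039 = 1490 bp
Sorted largest to smallest: 2817, 1639, 1490, 878, 466, 239 bp.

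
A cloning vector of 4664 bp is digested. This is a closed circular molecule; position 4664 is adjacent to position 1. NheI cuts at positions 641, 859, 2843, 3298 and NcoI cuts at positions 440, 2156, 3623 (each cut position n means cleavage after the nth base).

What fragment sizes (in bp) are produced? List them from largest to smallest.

1481, 1297, 687, 455, 325, 218, 201 bp

Combined cut positions (sorted): 440, 641, 859, 2156, 2843, 3298, 3623.
Circular molecule, 7 cuts → 7 fragments:
  641 − 440 = 201 bp
  859 − 641 = 218 bp
  2156 − 859 = 1297 bp
  2843 − 2156 = 687 bp
  3298 − 2843 = 455 bp
  3623 − 3298 = 325 bp
  wrap: 4664 − 3623 + 440 = 1481 bp
Sorted largest to smallest: 1481, 1297, 687, 455, 325, 218, 201 bp.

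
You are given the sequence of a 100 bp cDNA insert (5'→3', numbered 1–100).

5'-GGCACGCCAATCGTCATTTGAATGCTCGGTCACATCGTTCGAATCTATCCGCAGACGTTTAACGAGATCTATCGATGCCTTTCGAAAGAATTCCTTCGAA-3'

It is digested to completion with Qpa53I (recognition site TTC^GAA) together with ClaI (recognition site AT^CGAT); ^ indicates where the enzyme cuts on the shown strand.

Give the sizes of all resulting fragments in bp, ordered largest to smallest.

40, 32, 14, 11, 3 bp

Qpa53I sites (TTCGAA) start at positions 38, 81, 95.
Qpa53I cuts after base 3 of each site, so after positions 40, 83, 97.
The ClaI site (ATCGAT) starts at position 71.
ClaI cuts after base 2 of each site, so after position 72.
Combined cut positions: 40, 72, 83, 97.
Linear molecule, 4 cuts → 5 fragments:
  1–40 → 40 bp
  41–72 → 32 bp
  73–83 → 11 bp
  84–97 → 14 bp
  98–100 → 3 bp
Sorted largest to smallest: 40, 32, 14, 11, 3 bp.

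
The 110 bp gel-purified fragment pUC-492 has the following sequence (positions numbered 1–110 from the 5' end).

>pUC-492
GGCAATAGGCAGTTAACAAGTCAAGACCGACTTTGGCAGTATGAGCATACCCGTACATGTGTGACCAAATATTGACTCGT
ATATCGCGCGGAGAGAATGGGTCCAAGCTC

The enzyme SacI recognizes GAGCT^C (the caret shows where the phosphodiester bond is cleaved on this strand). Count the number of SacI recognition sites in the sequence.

No occurrence of GAGCTC is present in the sequence.
SacI does not cut: 0 sites.

0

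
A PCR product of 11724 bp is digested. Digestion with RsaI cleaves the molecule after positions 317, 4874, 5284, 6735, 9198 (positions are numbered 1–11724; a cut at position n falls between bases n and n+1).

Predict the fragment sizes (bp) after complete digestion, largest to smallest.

Linear molecule, 5 cuts → 6 fragments:
  317 − 0 = 317 bp
  4874 − 317 = 4557 bp
  5284 − 4874 = 410 bp
  6735 − 5284 = 1451 bp
  9198 − 6735 = 2463 bp
  11724 − 9198 = 2526 bp
Sorted largest to smallest: 4557, 2526, 2463, 1451, 410, 317 bp.

4557, 2526, 2463, 1451, 410, 317 bp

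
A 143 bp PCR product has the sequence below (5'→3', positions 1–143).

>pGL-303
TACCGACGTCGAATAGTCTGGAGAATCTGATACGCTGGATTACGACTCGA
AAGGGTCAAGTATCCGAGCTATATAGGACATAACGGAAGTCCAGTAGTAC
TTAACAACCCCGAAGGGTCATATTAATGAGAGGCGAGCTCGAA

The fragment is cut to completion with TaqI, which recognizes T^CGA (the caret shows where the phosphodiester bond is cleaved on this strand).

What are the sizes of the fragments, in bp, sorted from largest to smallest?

TaqI sites (TCGA) start at positions 9, 47, 139.
TaqI cuts after the first base of each site, so after positions 9, 47, 139.
Linear molecule, 3 cuts → 4 fragments:
  1–9 → 9 bp
  10–47 → 38 bp
  48–139 → 92 bp
  140–143 → 4 bp
Sorted largest to smallest: 92, 38, 9, 4 bp.

92, 38, 9, 4 bp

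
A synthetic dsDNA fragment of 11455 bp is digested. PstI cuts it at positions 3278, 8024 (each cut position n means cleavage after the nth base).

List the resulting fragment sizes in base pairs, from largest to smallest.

4746, 3431, 3278 bp

Linear molecule, 2 cuts → 3 fragments:
  3278 − 0 = 3278 bp
  8024 − 3278 = 4746 bp
  11455 − 8024 = 3431 bp
Sorted largest to smallest: 4746, 3431, 3278 bp.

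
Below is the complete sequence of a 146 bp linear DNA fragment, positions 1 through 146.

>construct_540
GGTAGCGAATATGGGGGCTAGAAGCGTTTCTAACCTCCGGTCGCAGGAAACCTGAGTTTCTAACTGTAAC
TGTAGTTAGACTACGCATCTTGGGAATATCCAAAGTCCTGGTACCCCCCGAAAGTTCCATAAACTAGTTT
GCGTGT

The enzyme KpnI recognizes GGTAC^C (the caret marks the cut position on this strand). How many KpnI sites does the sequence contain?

1

GGTACC occurs starting at position 110.
KpnI cuts at 1 site.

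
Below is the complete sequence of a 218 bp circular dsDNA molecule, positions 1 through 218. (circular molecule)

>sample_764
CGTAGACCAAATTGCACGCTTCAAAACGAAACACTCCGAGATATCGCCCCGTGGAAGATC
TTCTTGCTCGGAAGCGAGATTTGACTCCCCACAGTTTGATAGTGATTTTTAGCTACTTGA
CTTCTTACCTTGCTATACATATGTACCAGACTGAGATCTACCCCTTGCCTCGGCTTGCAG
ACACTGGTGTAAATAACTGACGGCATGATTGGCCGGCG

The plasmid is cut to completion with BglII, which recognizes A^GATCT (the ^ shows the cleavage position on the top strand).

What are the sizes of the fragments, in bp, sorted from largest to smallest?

120, 98 bp

BglII sites (AGATCT) start at positions 56, 154.
BglII cuts after the first base of each site, so after positions 56, 154.
Circular molecule, 2 cuts → 2 fragments:
  57–154 → 98 bp
  155–218 then 1–56 → 64 + 56 = 120 bp
Sorted largest to smallest: 120, 98 bp.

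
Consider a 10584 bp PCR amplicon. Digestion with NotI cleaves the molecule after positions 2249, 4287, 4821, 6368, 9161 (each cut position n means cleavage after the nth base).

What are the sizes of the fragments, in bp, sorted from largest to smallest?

2793, 2249, 2038, 1547, 1423, 534 bp

Linear molecule, 5 cuts → 6 fragments:
  2249 − 0 = 2249 bp
  4287 − 2249 = 2038 bp
  4821 − 4287 = 534 bp
  6368 − 4821 = 1547 bp
  9161 − 6368 = 2793 bp
  10584 − 9161 = 1423 bp
Sorted largest to smallest: 2793, 2249, 2038, 1547, 1423, 534 bp.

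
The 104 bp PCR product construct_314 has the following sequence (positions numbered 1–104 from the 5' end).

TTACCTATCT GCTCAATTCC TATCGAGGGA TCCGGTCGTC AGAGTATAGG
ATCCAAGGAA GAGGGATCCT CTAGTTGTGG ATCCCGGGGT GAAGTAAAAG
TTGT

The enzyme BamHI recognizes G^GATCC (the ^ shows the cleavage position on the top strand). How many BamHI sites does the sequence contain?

GGATCC occurs starting at positions 28, 49, 64, 79.
BamHI cuts at 4 sites.

4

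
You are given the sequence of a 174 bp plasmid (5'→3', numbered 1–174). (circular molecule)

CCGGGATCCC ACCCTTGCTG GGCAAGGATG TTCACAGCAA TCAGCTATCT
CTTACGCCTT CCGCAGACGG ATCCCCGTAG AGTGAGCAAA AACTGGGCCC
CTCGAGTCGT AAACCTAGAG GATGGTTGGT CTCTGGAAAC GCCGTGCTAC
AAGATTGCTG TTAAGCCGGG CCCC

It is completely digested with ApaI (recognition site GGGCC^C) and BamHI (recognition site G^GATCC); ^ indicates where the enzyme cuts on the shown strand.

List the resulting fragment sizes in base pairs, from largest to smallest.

ApaI sites (GGGCCC) start at positions 95, 168.
ApaI cuts after base 5 of each site (before the last base), so after positions 99, 172.
BamHI sites (GGATCC) start at positions 4, 69.
BamHI cuts after the first base of each site, so after positions 4, 69.
Combined cut positions: 4, 69, 99, 172.
Circular molecule, 4 cuts → 4 fragments:
  5–69 → 65 bp
  70–99 → 30 bp
  100–172 → 73 bp
  173–174 then 1–4 → 2 + 4 = 6 bp
Sorted largest to smallest: 73, 65, 30, 6 bp.

73, 65, 30, 6 bp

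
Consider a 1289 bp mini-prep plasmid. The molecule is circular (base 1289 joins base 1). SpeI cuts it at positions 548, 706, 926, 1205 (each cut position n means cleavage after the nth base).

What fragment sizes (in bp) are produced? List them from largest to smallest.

632, 279, 220, 158 bp

Circular molecule, 4 cuts → 4 fragments:
  706 − 548 = 158 bp
  926 − 706 = 220 bp
  1205 − 926 = 279 bp
  wrap: 1289 − 1205 + 548 = 632 bp
Sorted largest to smallest: 632, 279, 220, 158 bp.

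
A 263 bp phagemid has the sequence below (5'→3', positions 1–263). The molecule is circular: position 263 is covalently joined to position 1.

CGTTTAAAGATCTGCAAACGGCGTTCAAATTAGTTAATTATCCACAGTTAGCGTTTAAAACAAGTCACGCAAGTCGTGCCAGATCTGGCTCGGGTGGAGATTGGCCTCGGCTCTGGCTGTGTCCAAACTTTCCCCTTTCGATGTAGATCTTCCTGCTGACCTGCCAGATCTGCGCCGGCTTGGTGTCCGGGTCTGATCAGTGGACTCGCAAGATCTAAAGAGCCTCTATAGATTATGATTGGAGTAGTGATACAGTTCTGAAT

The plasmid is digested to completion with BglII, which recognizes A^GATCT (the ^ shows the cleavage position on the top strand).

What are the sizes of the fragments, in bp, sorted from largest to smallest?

73, 64, 60, 45, 21 bp

BglII sites (AGATCT) start at positions 8, 81, 145, 166, 211.
BglII cuts after the first base of each site, so after positions 8, 81, 145, 166, 211.
Circular molecule, 5 cuts → 5 fragments:
  9–81 → 73 bp
  82–145 → 64 bp
  146–166 → 21 bp
  167–211 → 45 bp
  212–263 then 1–8 → 52 + 8 = 60 bp
Sorted largest to smallest: 73, 64, 60, 45, 21 bp.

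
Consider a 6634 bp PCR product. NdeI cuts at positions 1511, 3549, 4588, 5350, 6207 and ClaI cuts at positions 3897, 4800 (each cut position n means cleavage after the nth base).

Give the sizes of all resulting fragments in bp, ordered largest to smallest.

2038, 1511, 857, 691, 550, 427, 348, 212 bp

Combined cut positions (sorted): 1511, 3549, 3897, 4588, 4800, 5350, 6207.
Linear molecule, 7 cuts → 8 fragments:
  1511 − 0 = 1511 bp
  3549 − 1511 = 2038 bp
  3897 − 3549 = 348 bp
  4588 − 3897 = 691 bp
  4800 − 4588 = 212 bp
  5350 − 4800 = 550 bp
  6207 − 5350 = 857 bp
  6634 − 6207 = 427 bp
Sorted largest to smallest: 2038, 1511, 857, 691, 550, 427, 348, 212 bp.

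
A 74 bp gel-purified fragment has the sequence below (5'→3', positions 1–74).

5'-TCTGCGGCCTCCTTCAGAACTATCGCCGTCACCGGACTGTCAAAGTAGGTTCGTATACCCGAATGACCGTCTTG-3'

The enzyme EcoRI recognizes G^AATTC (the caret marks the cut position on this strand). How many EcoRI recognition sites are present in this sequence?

0

No occurrence of GAATTC is present in the sequence.
EcoRI does not cut: 0 sites.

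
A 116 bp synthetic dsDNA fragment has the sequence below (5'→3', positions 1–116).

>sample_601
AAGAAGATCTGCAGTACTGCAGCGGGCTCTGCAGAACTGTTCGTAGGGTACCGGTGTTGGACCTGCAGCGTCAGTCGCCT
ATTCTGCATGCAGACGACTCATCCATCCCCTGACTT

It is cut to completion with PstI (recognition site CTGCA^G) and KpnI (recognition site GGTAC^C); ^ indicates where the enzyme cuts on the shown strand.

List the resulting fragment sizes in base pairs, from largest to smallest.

49, 18, 16, 13, 12, 8 bp

PstI sites (CTGCAG) start at positions 9, 17, 29, 63.
PstI cuts after base 5 of each site (before the last base), so after positions 13, 21, 33, 67.
The KpnI site (GGTACC) starts at position 47.
KpnI cuts after base 5 of each site (before the last base), so after position 51.
Combined cut positions: 13, 21, 33, 51, 67.
Linear molecule, 5 cuts → 6 fragments:
  1–13 → 13 bp
  14–21 → 8 bp
  22–33 → 12 bp
  34–51 → 18 bp
  52–67 → 16 bp
  68–116 → 49 bp
Sorted largest to smallest: 49, 18, 16, 13, 12, 8 bp.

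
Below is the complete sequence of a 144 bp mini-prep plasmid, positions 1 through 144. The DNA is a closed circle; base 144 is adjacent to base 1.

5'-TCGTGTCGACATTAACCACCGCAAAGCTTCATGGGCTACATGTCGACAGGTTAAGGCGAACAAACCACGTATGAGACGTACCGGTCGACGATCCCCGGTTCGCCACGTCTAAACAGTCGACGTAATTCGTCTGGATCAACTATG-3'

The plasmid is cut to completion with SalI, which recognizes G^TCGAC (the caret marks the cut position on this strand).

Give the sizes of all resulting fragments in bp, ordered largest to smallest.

SalI sites (GTCGAC) start at positions 5, 42, 84, 116.
SalI cuts after the first base of each site, so after positions 5, 42, 84, 116.
Circular molecule, 4 cuts → 4 fragments:
  6–42 → 37 bp
  43–84 → 42 bp
  85–116 → 32 bp
  117–144 then 1–5 → 28 + 5 = 33 bp
Sorted largest to smallest: 42, 37, 33, 32 bp.

42, 37, 33, 32 bp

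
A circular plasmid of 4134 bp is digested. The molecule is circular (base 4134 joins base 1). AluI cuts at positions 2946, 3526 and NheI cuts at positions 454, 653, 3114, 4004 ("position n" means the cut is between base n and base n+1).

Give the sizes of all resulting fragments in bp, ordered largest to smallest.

2293, 584, 478, 412, 199, 168 bp

Combined cut positions (sorted): 454, 653, 2946, 3114, 3526, 4004.
Circular molecule, 6 cuts → 6 fragments:
  653 − 454 = 199 bp
  2946 − 653 = 2293 bp
  3114 − 2946 = 168 bp
  3526 − 3114 = 412 bp
  4004 − 3526 = 478 bp
  wrap: 4134 − 4004 + 454 = 584 bp
Sorted largest to smallest: 2293, 584, 478, 412, 199, 168 bp.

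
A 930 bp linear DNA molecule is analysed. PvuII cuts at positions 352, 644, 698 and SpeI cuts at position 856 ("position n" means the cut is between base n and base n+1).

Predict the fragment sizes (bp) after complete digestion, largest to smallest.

352, 292, 158, 74, 54 bp

Combined cut positions (sorted): 352, 644, 698, 856.
Linear molecule, 4 cuts → 5 fragments:
  352 − 0 = 352 bp
  644 − 352 = 292 bp
  698 − 644 = 54 bp
  856 − 698 = 158 bp
  930 − 856 = 74 bp
Sorted largest to smallest: 352, 292, 158, 74, 54 bp.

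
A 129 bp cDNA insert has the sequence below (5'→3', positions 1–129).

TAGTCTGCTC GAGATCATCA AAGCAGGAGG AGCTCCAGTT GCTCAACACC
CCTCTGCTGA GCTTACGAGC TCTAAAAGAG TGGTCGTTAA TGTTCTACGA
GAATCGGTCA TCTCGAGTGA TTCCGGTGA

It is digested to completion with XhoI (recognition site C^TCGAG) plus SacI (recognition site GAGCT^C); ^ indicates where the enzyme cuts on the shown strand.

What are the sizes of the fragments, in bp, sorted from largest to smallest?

XhoI sites (CTCGAG) start at positions 8, 112.
XhoI cuts after the first base of each site, so after positions 8, 112.
SacI sites (GAGCTC) start at positions 30, 67.
SacI cuts after base 5 of each site (before the last base), so after positions 34, 71.
Combined cut positions: 8, 34, 71, 112.
Linear molecule, 4 cuts → 5 fragments:
  1–8 → 8 bp
  9–34 → 26 bp
  35–71 → 37 bp
  72–112 → 41 bp
  113–129 → 17 bp
Sorted largest to smallest: 41, 37, 26, 17, 8 bp.

41, 37, 26, 17, 8 bp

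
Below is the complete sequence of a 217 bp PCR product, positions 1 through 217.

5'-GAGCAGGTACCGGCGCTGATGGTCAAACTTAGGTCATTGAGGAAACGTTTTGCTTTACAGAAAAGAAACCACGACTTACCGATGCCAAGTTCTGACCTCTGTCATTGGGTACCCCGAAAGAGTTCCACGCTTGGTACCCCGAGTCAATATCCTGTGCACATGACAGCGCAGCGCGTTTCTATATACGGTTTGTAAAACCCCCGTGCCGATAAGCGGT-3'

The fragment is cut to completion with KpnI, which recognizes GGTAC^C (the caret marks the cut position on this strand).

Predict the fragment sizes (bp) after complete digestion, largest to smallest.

102, 80, 25, 10 bp

KpnI sites (GGTACC) start at positions 6, 108, 133.
KpnI cuts after base 5 of each site (before the last base), so after positions 10, 112, 137.
Linear molecule, 3 cuts → 4 fragments:
  1–10 → 10 bp
  11–112 → 102 bp
  113–137 → 25 bp
  138–217 → 80 bp
Sorted largest to smallest: 102, 80, 25, 10 bp.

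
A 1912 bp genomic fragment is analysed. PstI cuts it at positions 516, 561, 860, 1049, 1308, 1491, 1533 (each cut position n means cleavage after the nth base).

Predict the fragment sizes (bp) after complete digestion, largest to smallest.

516, 379, 299, 259, 189, 183, 45, 42 bp

Linear molecule, 7 cuts → 8 fragments:
  516 − 0 = 516 bp
  561 − 516 = 45 bp
  860 − 561 = 299 bp
  1049 − 860 = 189 bp
  1308 − 1049 = 259 bp
  1491 − 1308 = 183 bp
  1533 − 1491 = 42 bp
  1912 − 1533 = 379 bp
Sorted largest to smallest: 516, 379, 299, 259, 189, 183, 45, 42 bp.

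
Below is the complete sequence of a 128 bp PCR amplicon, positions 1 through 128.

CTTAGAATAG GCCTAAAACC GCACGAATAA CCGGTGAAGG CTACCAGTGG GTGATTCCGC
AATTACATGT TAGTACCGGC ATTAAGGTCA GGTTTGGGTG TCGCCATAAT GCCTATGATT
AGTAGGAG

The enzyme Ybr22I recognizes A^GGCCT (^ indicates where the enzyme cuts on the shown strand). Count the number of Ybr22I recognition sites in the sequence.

1

AGGCCT occurs starting at position 9.
Ybr22I cuts at 1 site.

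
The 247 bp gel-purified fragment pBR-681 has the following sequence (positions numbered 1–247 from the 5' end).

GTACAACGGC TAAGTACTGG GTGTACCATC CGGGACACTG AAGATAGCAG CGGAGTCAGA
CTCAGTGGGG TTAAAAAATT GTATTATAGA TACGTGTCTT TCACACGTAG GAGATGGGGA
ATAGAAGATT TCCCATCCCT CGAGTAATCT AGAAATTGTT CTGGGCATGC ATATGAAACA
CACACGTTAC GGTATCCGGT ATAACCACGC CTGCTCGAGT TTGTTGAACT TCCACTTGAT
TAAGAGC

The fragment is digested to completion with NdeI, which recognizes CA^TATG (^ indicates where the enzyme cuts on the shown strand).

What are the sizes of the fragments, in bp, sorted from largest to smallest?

171, 76 bp

The NdeI site (CATATG) starts at position 170.
NdeI cuts after base 2 of each site, so after position 171.
Linear molecule, 1 cut → 2 fragments:
  1–171 → 171 bp
  172–247 → 76 bp
Sorted largest to smallest: 171, 76 bp.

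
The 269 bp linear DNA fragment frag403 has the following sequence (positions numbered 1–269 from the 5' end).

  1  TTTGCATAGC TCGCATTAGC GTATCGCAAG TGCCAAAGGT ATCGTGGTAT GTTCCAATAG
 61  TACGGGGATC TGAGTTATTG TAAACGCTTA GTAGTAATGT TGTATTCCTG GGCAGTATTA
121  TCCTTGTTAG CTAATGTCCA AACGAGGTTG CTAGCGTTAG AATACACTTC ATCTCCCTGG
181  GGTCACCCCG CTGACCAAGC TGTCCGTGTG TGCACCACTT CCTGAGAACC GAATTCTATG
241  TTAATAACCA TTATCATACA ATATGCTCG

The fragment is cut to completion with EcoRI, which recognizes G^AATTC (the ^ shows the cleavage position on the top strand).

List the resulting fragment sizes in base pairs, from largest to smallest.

231, 38 bp

The EcoRI site (GAATTC) starts at position 231.
EcoRI cuts after the first base of each site, so after position 231.
Linear molecule, 1 cut → 2 fragments:
  1–231 → 231 bp
  232–269 → 38 bp
Sorted largest to smallest: 231, 38 bp.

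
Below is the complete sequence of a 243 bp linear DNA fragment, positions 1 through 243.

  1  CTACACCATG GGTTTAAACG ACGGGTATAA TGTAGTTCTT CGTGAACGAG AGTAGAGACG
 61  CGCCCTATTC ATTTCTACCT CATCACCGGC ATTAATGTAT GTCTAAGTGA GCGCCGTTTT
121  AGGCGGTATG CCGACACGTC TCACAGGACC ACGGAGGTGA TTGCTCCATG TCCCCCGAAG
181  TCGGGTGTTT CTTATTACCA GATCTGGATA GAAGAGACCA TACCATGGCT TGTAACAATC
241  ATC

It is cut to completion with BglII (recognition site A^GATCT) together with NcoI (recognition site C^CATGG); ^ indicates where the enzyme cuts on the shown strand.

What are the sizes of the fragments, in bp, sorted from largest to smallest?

194, 23, 20, 6 bp

The BglII site (AGATCT) starts at position 200.
BglII cuts after the first base of each site, so after position 200.
NcoI sites (CCATGG) start at positions 6, 223.
NcoI cuts after the first base of each site, so after positions 6, 223.
Combined cut positions: 6, 200, 223.
Linear molecule, 3 cuts → 4 fragments:
  1–6 → 6 bp
  7–200 → 194 bp
  201–223 → 23 bp
  224–243 → 20 bp
Sorted largest to smallest: 194, 23, 20, 6 bp.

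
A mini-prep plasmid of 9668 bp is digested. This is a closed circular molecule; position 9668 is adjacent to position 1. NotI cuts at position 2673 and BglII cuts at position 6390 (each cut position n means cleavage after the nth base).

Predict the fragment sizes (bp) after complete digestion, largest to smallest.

Combined cut positions (sorted): 2673, 6390.
Circular molecule, 2 cuts → 2 fragments:
  6390 − 2673 = 3717 bp
  wrap: 9668 − 6390 + 2673 = 5951 bp
Sorted largest to smallest: 5951, 3717 bp.

5951, 3717 bp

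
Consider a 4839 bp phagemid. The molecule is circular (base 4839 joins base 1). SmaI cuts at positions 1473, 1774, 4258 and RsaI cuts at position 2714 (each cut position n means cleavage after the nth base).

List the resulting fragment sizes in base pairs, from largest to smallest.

Combined cut positions (sorted): 1473, 1774, 2714, 4258.
Circular molecule, 4 cuts → 4 fragments:
  1774 − 1473 = 301 bp
  2714 − 1774 = 940 bp
  4258 − 2714 = 1544 bp
  wrap: 4839 − 4258 + 1473 = 2054 bp
Sorted largest to smallest: 2054, 1544, 940, 301 bp.

2054, 1544, 940, 301 bp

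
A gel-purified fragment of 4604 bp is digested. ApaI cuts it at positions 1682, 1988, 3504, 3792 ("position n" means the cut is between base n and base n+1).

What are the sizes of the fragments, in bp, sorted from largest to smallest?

1682, 1516, 812, 306, 288 bp

Linear molecule, 4 cuts → 5 fragments:
  1682 − 0 = 1682 bp
  1988 − 1682 = 306 bp
  3504 − 1988 = 1516 bp
  3792 − 3504 = 288 bp
  4604 − 3792 = 812 bp
Sorted largest to smallest: 1682, 1516, 812, 306, 288 bp.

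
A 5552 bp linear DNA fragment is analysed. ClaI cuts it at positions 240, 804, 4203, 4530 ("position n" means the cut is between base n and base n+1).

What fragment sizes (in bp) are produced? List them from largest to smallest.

3399, 1022, 564, 327, 240 bp

Linear molecule, 4 cuts → 5 fragments:
  240 − 0 = 240 bp
  804 − 240 = 564 bp
  4203 − 804 = 3399 bp
  4530 − 4203 = 327 bp
  5552 − 4530 = 1022 bp
Sorted largest to smallest: 3399, 1022, 564, 327, 240 bp.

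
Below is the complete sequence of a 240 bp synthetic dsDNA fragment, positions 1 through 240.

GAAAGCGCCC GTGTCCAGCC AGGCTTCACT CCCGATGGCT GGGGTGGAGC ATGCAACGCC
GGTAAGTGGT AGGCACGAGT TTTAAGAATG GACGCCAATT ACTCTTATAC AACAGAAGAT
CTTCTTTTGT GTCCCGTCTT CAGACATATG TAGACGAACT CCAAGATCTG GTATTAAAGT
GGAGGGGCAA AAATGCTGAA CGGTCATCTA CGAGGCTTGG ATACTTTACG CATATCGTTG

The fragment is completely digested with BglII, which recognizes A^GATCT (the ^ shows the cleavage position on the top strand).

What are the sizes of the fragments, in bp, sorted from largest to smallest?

BglII sites (AGATCT) start at positions 117, 164.
BglII cuts after the first base of each site, so after positions 117, 164.
Linear molecule, 2 cuts → 3 fragments:
  1–117 → 117 bp
  118–164 → 47 bp
  165–240 → 76 bp
Sorted largest to smallest: 117, 76, 47 bp.

117, 76, 47 bp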